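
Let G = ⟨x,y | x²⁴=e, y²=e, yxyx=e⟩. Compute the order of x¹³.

Compute successive powers until reaching e:
  (x¹³)¹ = x¹³, (x¹³)² = x², (x¹³)³ = x¹⁵, (x¹³)⁴ = x⁴, (x¹³)⁵ = x¹⁷, (x¹³)⁶ = x⁶, (x¹³)⁷ = x¹⁹, (x¹³)⁸ = x⁸, (x¹³)⁹ = x²¹, (x¹³)¹⁰ = x¹⁰, (x¹³)¹¹ = x²³, (x¹³)¹² = x¹², (x¹³)¹³ = x, (x¹³)¹⁴ = x¹⁴, (x¹³)¹⁵ = x³, (x¹³)¹⁶ = x¹⁶, (x¹³)¹⁷ = x⁵, (x¹³)¹⁸ = x¹⁸, (x¹³)¹⁹ = x⁷, (x¹³)²⁰ = x²⁰, (x¹³)²¹ = x⁹, (x¹³)²² = x²², (x¹³)²³ = x¹¹, (x¹³)²⁴ = e.
The smallest positive k with (x¹³)ᵏ = e is 24.

Answer: 24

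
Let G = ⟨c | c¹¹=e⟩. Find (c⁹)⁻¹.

The order of (c⁹) is 11 (smallest k with (c⁹)ᵏ = e), so (c⁹)⁻¹ = (c⁹)¹⁰ = c².
Check: (c⁹) · (c²) → (c⁹) · c² = e, giving e as required.

Answer: c²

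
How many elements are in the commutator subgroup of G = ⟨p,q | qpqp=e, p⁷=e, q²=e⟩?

G' = [G, G] is generated by all commutators. The generator-pair commutators are: [p, q] = p².
The subgroup they normally generate is {e, p, p², p³, p⁴, p⁵, p⁶}, of order 7.
Check: |G/G'| = 14/7 = 2 is the order of the abelianisation.

Answer: 7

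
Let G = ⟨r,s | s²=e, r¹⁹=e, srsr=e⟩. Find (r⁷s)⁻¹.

The order of (r⁷s) is 2 (smallest k with (r⁷s)ᵏ = e), so (r⁷s)⁻¹ = (r⁷s)¹ = r⁷s.
Check: (r⁷s) · (r⁷s) → (r⁷s) · r⁷ = s;   s · s = e, giving e as required.

Answer: r⁷s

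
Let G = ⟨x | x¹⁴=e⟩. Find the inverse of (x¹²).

The order of (x¹²) is 7 (smallest k with (x¹²)ᵏ = e), so (x¹²)⁻¹ = (x¹²)⁶ = x².
Check: (x¹²) · (x²) → (x¹²) · x² = e, giving e as required.

Answer: x²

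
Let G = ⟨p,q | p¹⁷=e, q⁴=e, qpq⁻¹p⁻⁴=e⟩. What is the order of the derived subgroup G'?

G' = [G, G] is generated by all commutators. The generator-pair commutators are: [p, q] = p¹⁴.
The subgroup they normally generate is {e, p, p², p³, p⁴, p⁵, p⁶, p⁷, p⁸, p⁹, p¹⁰, p¹¹, p¹², p¹³, p¹⁴, p¹⁵, p¹⁶}, of order 17.
Check: |G/G'| = 68/17 = 4 is the order of the abelianisation.

Answer: 17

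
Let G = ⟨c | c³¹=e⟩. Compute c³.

Compute successive powers of c, reducing at each step:
  c²: c · c = c²
  c³: (c²) · c = c³

Answer: c³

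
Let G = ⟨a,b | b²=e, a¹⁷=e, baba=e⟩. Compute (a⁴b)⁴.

Compute successive powers of (a⁴b), reducing at each step:
  (a⁴b)²: (a⁴b) · a⁴ = b;   b · b = e
  (a⁴b)³: e · a⁴ = a⁴;   (a⁴) · b = a⁴b
  (a⁴b)⁴: (a⁴b) · a⁴ = b;   b · b = e

Answer: e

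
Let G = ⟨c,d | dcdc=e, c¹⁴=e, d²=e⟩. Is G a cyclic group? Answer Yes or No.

Every cyclic group is abelian. But c·d = cd while d·c = c¹³d, so c·d ≠ d·c and G is not abelian. Hence G is not cyclic.

Answer: No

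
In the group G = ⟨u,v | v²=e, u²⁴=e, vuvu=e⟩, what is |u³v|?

Compute successive powers until reaching e:
  (u³v)¹ = u³v, (u³v)² = e.
The smallest positive k with (u³v)ᵏ = e is 2.

Answer: 2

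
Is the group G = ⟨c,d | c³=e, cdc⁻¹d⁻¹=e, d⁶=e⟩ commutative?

Each pair of generators commutes: c·d = cd = d·c. Since the generators pairwise commute, every element of G commutes with every other, so G is abelian.

Answer: Yes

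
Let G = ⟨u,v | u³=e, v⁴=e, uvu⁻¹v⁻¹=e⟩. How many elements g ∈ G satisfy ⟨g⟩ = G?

G is cyclic of order 12. An element generates G iff its order is 12, and a cyclic group of order 12 has exactly φ(12) = 4 such elements.

Answer: 4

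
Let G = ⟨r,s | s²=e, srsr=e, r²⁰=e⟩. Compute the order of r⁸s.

Compute successive powers until reaching e:
  (r⁸s)¹ = r⁸s, (r⁸s)² = e.
The smallest positive k with (r⁸s)ᵏ = e is 2.

Answer: 2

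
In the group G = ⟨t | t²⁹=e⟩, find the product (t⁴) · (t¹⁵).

Compute (t⁴) · (t¹⁵) by multiplying left to right and reducing via the relations at each step:
  (t⁴) · t¹⁵ = t¹⁹

Answer: t¹⁹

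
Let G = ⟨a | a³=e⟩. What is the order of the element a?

Compute successive powers until reaching e:
  a¹ = a, a² = a², a³ = e.
The smallest positive k with aᵏ = e is 3.

Answer: 3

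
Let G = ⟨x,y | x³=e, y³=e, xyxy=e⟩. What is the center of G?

An element z ∈ Z(G) iff z commutes with every generator.
For example e is central: e·x = x = x·e; e·y = y = y·e.
Whereas x ∉ Z(G) since x·y = xy ≠ x²y² = y·x.
Checking each of the 12 elements this way gives Z(G) = {e}, of order 1.

Answer: {e}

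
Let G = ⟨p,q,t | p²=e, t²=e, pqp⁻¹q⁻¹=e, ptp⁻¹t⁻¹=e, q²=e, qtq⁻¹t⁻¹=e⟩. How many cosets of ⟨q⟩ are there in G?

First find ord(q) by computing successive powers:
  q¹ = q, q² = e.
So |⟨q⟩| = ord(q) = 2. With |G| = 8, by Lagrange [G : ⟨q⟩] = 8/2 = 4.

Answer: 4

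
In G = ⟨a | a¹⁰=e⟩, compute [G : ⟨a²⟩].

First find ord(a²) by computing successive powers:
  (a²)¹ = a², (a²)² = a⁴, (a²)³ = a⁶, (a²)⁴ = a⁸, (a²)⁵ = e.
So |⟨a²⟩| = ord(a²) = 5. With |G| = 10, by Lagrange [G : ⟨a²⟩] = 10/5 = 2.

Answer: 2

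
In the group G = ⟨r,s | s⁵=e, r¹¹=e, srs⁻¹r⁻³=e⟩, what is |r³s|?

Compute successive powers until reaching e:
  (r³s)¹ = r³s, (r³s)² = rs², (r³s)³ = r⁶s³, (r³s)⁴ = r¹⁰s⁴, (r³s)⁵ = e.
The smallest positive k with (r³s)ᵏ = e is 5.

Answer: 5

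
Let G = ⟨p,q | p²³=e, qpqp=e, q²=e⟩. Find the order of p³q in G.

Compute successive powers until reaching e:
  (p³q)¹ = p³q, (p³q)² = e.
The smallest positive k with (p³q)ᵏ = e is 2.

Answer: 2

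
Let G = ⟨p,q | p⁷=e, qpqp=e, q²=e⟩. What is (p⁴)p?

Compute (p⁴) · p by multiplying left to right and reducing via the relations at each step:
  (p⁴) · p = p⁵

Answer: p⁵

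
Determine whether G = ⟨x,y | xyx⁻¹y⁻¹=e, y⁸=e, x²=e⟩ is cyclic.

|G| = 16, but the maximum element order in G is 8 < 16. No single element generates all of G, so G is not cyclic.

Answer: No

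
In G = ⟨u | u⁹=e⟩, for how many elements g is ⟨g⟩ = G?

G is cyclic of order 9. An element generates G iff its order is 9, and a cyclic group of order 9 has exactly φ(9) = 6 such elements.

Answer: 6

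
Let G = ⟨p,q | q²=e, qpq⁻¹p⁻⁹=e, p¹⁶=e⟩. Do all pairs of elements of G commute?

p·q = pq but q·p = p⁹q, so p·q ≠ q·p and G is not abelian.

Answer: No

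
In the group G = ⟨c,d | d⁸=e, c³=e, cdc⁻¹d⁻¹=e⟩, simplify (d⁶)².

Compute successive powers of (d⁶), reducing at each step:
  (d⁶)²: (d⁶) · d⁶ = d⁴

Answer: d⁴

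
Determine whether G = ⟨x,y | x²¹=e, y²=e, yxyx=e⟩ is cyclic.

Every cyclic group is abelian. But x·y = xy while y·x = x²⁰y, so x·y ≠ y·x and G is not abelian. Hence G is not cyclic.

Answer: No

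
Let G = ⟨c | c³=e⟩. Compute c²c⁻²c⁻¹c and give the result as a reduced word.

Multiply left to right, reducing at each step:
  (c²) · c⁻² = e
  e · c⁻¹ = c²
  (c²) · c = e

Answer: e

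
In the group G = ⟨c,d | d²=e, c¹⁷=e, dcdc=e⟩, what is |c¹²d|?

Compute successive powers until reaching e:
  (c¹²d)¹ = c¹²d, (c¹²d)² = e.
The smallest positive k with (c¹²d)ᵏ = e is 2.

Answer: 2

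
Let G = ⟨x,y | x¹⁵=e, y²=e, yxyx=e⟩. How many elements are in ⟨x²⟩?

|⟨x²⟩| equals the order of x². Compute successive powers until reaching e:
  (x²)¹ = x², (x²)² = x⁴, (x²)³ = x⁶, (x²)⁴ = x⁸, (x²)⁵ = x¹⁰, (x²)⁶ = x¹², (x²)⁷ = x¹⁴, (x²)⁸ = x, (x²)⁹ = x³, (x²)¹⁰ = x⁵, (x²)¹¹ = x⁷, (x²)¹² = x⁹, (x²)¹³ = x¹¹, (x²)¹⁴ = x¹³, (x²)¹⁵ = e.
The smallest positive k with (x²)ᵏ = e is 15, so |⟨x²⟩| = 15.

Answer: 15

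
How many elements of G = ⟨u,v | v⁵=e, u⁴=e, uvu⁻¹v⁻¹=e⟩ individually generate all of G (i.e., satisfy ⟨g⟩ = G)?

G is cyclic of order 20. An element generates G iff its order is 20, and a cyclic group of order 20 has exactly φ(20) = 8 such elements.

Answer: 8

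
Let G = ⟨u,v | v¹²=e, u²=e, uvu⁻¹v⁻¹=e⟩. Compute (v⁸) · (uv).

Compute (v⁸) · (uv) by multiplying left to right and reducing via the relations at each step:
  (v⁸) · u = uv⁸
  (uv⁸) · v = uv⁹

Answer: uv⁹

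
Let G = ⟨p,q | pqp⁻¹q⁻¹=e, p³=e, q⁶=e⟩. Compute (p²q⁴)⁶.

Compute successive powers of (p²q⁴), reducing at each step:
  (p²q⁴)²: (p²q⁴) · p² = pq⁴;   (pq⁴) · q⁴ = pq²
  (p²q⁴)³: (pq²) · p² = q²;   (q²) · q⁴ = e
  (p²q⁴)⁴: e · p² = p²;   (p²) · q⁴ = p²q⁴
  (p²q⁴)⁵: (p²q⁴) · p² = pq⁴;   (pq⁴) · q⁴ = pq²
  (p²q⁴)⁶: (pq²) · p² = q²;   (q²) · q⁴ = e

Answer: e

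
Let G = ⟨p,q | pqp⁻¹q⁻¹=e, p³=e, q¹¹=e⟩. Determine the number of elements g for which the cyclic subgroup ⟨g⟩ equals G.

G is cyclic of order 33. An element generates G iff its order is 33, and a cyclic group of order 33 has exactly φ(33) = 20 such elements.

Answer: 20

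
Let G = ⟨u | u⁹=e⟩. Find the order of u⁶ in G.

Compute successive powers until reaching e:
  (u⁶)¹ = u⁶, (u⁶)² = u³, (u⁶)³ = e.
The smallest positive k with (u⁶)ᵏ = e is 3.

Answer: 3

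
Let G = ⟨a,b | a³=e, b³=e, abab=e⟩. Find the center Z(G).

An element z ∈ Z(G) iff z commutes with every generator.
For example e is central: e·a = a = a·e; e·b = b = b·e.
Whereas a ∉ Z(G) since a·b = ab ≠ a²b² = b·a.
Checking each of the 12 elements this way gives Z(G) = {e}, of order 1.

Answer: {e}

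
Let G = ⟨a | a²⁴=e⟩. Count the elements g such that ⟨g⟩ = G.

G is cyclic of order 24. An element generates G iff its order is 24, and a cyclic group of order 24 has exactly φ(24) = 8 such elements.

Answer: 8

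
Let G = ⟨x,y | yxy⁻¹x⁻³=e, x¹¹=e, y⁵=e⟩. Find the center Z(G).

An element z ∈ Z(G) iff z commutes with every generator.
For example e is central: e·x = x = x·e; e·y = y = y·e.
Whereas x ∉ Z(G) since x·y = xy ≠ x³y = y·x.
Checking each of the 55 elements this way gives Z(G) = {e}, of order 1.

Answer: {e}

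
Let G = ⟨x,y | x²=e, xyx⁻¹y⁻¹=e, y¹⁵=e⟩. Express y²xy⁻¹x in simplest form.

Multiply left to right, reducing at each step:
  (y²) · x = xy²
  (xy²) · y⁻¹ = xy
  (xy) · x = y

Answer: y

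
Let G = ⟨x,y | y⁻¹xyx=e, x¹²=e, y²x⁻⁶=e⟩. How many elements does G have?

Enumerate words in the generators, reducing via the relations: the distinct elements are
  {e, x, y, xy, x², x³, x⁴, x⁵, x⁶, x⁷, x⁸, x⁹, x²y, x³y, x¹¹, x¹⁰, x⁴y, x⁵y, y⁻¹, xy⁻¹, x²y⁻¹, x³y⁻¹, x⁴y⁻¹, x⁵y⁻¹}.
No further products give new elements, so |G| = 24.

Answer: 24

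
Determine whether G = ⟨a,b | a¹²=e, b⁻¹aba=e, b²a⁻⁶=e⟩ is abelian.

a·b = ab but b·a = a⁵b⁻¹, so a·b ≠ b·a and G is not abelian.

Answer: No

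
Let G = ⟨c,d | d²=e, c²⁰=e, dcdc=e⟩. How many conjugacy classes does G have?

The conjugacy classes (representative and size) are:
  [e] (size 1), [c] (size 2), [c¹⁸] (size 2), [c³] (size 2), [c⁴] (size 2), [c¹⁵] (size 2), [c¹⁴] (size 2), [c⁷] (size 2), [c¹²] (size 2), [c¹¹] (size 2), [c¹⁰] (size 1), [c¹⁸d] (size 10), [c⁵d] (size 10).
Class equation: 1 + 2 + 2 + 2 + 2 + 2 + 2 + 2 + 2 + 2 + 1 + 10 + 10 = 40 = |G|. So G has 13 conjugacy classes.

Answer: 13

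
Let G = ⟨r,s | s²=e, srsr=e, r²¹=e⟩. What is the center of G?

An element z ∈ Z(G) iff z commutes with every generator.
For example e is central: e·r = r = r·e; e·s = s = s·e.
Whereas r ∉ Z(G) since r·s = rs ≠ r²⁰s = s·r.
Checking each of the 42 elements this way gives Z(G) = {e}, of order 1.

Answer: {e}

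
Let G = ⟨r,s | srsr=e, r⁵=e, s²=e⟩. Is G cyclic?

Every cyclic group is abelian. But r·s = rs while s·r = r⁴s, so r·s ≠ s·r and G is not abelian. Hence G is not cyclic.

Answer: No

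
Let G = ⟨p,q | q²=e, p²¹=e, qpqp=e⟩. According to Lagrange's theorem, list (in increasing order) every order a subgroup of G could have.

|G| = 42 = 2 · 3 · 7. By Lagrange's theorem the order of any subgroup divides 42; the divisors of 42 are 1, 2, 3, 6, 7, 14, 21, 42.

Answer: 1, 2, 3, 6, 7, 14, 21, 42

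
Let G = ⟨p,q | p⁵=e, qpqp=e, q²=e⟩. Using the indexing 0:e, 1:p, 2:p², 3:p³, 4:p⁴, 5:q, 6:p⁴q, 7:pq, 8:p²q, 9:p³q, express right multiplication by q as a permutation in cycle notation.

(0 5)(1 7)(2 8)(3 9)(4 6)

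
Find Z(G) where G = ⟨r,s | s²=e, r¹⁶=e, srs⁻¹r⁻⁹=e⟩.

An element z ∈ Z(G) iff z commutes with every generator.
For example r² is central: (r²)·r = r³ = r·(r²); (r²)·s = r²s = s·(r²).
Whereas r ∉ Z(G) since r·s = rs ≠ r⁹s = s·r.
Checking each of the 32 elements this way gives Z(G) = {e, r², r⁴, r⁶, r⁸, r¹⁰, r¹², r¹⁴}, of order 8.

Answer: {e, r², r⁴, r⁶, r⁸, r¹⁰, r¹², r¹⁴}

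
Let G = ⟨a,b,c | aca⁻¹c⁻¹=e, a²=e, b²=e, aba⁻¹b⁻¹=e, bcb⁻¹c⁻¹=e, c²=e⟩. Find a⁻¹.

The order of a is 2 (smallest k with aᵏ = e), so a⁻¹ = a¹ = a.
Check: a · a → a · a = e, giving e as required.

Answer: a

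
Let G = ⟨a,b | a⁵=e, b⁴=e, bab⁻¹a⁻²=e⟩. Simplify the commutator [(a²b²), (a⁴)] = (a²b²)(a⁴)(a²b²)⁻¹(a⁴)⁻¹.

[(a²b²), (a⁴)] = (a²b²)·(a⁴)·(a²b²)⁻¹·(a⁴)⁻¹.
  (a²b²) · (a⁴) = a³b²
  (a³b²) · (a²b²) = a
  a · a = a²

Answer: a²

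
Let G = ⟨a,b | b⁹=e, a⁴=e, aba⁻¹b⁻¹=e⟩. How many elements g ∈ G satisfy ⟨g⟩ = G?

G is cyclic of order 36. An element generates G iff its order is 36, and a cyclic group of order 36 has exactly φ(36) = 12 such elements.

Answer: 12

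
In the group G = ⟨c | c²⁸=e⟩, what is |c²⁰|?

Compute successive powers until reaching e:
  (c²⁰)¹ = c²⁰, (c²⁰)² = c¹², (c²⁰)³ = c⁴, (c²⁰)⁴ = c²⁴, (c²⁰)⁵ = c¹⁶, (c²⁰)⁶ = c⁸, (c²⁰)⁷ = e.
The smallest positive k with (c²⁰)ᵏ = e is 7.

Answer: 7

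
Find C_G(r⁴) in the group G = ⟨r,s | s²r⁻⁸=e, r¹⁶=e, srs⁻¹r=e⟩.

⟨r⁴⟩ ⊆ C_G(r⁴) since powers of r⁴ commute with r⁴; so |C_G(r⁴)| ≥ |⟨r⁴⟩| = 4.
By orbit–stabilizer, |C_G(r⁴)| = |G| / |conj. class of r⁴| = 32 / 2 = 16.
The 16 elements commuting with r⁴ are {e, r, r², r³, r⁴, r⁵, r⁶, r⁷, r⁸, r⁹, r¹⁰, r¹¹, r¹², r¹³, r¹⁴, r¹⁵}.

Answer: {e, r, r², r³, r⁴, r⁵, r⁶, r⁷, r⁸, r⁹, r¹⁰, r¹¹, r¹², r¹³, r¹⁴, r¹⁵}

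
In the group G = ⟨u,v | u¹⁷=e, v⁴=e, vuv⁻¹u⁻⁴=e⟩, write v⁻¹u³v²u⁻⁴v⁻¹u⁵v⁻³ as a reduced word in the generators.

Multiply left to right, reducing at each step:
  (v³) · u³ = u⁵v³
  (u⁵v³) · v² = u⁵v
  (u⁵v) · u⁻⁴ = u⁶v
  (u⁶v) · v⁻¹ = u⁶
  (u⁶) · u⁵ = u¹¹
  (u¹¹) · v⁻³ = u¹¹v

Answer: u¹¹v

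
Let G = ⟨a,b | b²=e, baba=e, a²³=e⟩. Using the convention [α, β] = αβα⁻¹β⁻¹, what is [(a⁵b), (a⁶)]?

[(a⁵b), (a⁶)] = (a⁵b)·(a⁶)·(a⁵b)⁻¹·(a⁶)⁻¹.
  (a⁵b) · (a⁶) = a²²b
  (a²²b) · (a⁵b) = a¹⁷
  (a¹⁷) · (a¹⁷) = a¹¹

Answer: a¹¹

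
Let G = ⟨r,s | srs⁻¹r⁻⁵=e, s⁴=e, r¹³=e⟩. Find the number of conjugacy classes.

The conjugacy classes (representative and size) are:
  [e] (size 1), [r] (size 4), [r²] (size 4), [r⁹] (size 4), [r¹²s] (size 13), [r⁴s²] (size 13), [r¹²s³] (size 13).
Class equation: 1 + 4 + 4 + 4 + 13 + 13 + 13 = 52 = |G|. So G has 7 conjugacy classes.

Answer: 7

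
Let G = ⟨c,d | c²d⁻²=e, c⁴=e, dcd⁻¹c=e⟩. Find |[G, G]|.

G' = [G, G] is generated by all commutators. The generator-pair commutators are: [c, d] = c².
The subgroup they normally generate is {e, c²}, of order 2.
Check: |G/G'| = 8/2 = 4 is the order of the abelianisation.

Answer: 2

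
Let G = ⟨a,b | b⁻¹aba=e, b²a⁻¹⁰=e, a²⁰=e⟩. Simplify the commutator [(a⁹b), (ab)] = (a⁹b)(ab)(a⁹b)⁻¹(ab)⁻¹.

[(a⁹b), (ab)] = (a⁹b)·(ab)·(a⁹b)⁻¹·(ab)⁻¹.
  (a⁹b) · (ab) = a¹⁸
  (a¹⁸) · (a⁹b⁻¹) = a⁷b⁻¹
  (a⁷b⁻¹) · (ab⁻¹) = a¹⁶

Answer: a¹⁶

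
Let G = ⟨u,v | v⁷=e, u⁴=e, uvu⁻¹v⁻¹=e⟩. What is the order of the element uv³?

Compute successive powers until reaching e:
  (uv³)¹ = uv³, (uv³)² = u²v⁶, (uv³)³ = u³v², (uv³)⁴ = v⁵, (uv³)⁵ = uv, (uv³)⁶ = u²v⁴, (uv³)⁷ = u³, (uv³)⁸ = v³, (uv³)⁹ = uv⁶, (uv³)¹⁰ = u²v², (uv³)¹¹ = u³v⁵, (uv³)¹² = v, (uv³)¹³ = uv⁴, (uv³)¹⁴ = u², (uv³)¹⁵ = u³v³, (uv³)¹⁶ = v⁶, (uv³)¹⁷ = uv², (uv³)¹⁸ = u²v⁵, (uv³)¹⁹ = u³v, (uv³)²⁰ = v⁴, (uv³)²¹ = u, (uv³)²² = u²v³, (uv³)²³ = u³v⁶, (uv³)²⁴ = v², (uv³)²⁵ = uv⁵, (uv³)²⁶ = u²v, (uv³)²⁷ = u³v⁴, (uv³)²⁸ = e.
The smallest positive k with (uv³)ᵏ = e is 28.

Answer: 28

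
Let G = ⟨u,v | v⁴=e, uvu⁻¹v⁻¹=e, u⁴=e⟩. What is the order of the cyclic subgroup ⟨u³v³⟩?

|⟨u³v³⟩| equals the order of u³v³. Compute successive powers until reaching e:
  (u³v³)¹ = u³v³, (u³v³)² = u²v², (u³v³)³ = uv, (u³v³)⁴ = e.
The smallest positive k with (u³v³)ᵏ = e is 4, so |⟨u³v³⟩| = 4.

Answer: 4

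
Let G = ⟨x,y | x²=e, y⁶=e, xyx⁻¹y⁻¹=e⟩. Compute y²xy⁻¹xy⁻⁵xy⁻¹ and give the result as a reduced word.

Multiply left to right, reducing at each step:
  (y²) · x = xy²
  (xy²) · y⁻¹ = xy
  (xy) · x = y
  y · y⁻⁵ = y²
  (y²) · x = xy²
  (xy²) · y⁻¹ = xy

Answer: xy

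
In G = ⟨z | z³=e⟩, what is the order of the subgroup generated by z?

|⟨z⟩| equals the order of z. Compute successive powers until reaching e:
  z¹ = z, z² = z², z³ = e.
The smallest positive k with zᵏ = e is 3, so |⟨z⟩| = 3.

Answer: 3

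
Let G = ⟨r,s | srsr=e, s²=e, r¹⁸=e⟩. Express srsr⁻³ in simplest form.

Multiply left to right, reducing at each step:
  s · r = r¹⁷s
  (r¹⁷s) · s = r¹⁷
  (r¹⁷) · r⁻³ = r¹⁴

Answer: r¹⁴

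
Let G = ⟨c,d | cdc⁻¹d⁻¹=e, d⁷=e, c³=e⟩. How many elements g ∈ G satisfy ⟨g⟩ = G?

G is cyclic of order 21. An element generates G iff its order is 21, and a cyclic group of order 21 has exactly φ(21) = 12 such elements.

Answer: 12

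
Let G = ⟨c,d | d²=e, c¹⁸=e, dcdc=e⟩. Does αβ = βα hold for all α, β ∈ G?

c·d = cd but d·c = c¹⁷d, so c·d ≠ d·c and G is not abelian.

Answer: No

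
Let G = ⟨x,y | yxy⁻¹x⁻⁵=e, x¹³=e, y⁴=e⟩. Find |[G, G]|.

G' = [G, G] is generated by all commutators. The generator-pair commutators are: [x, y] = x⁹.
The subgroup they normally generate is {e, x, x², x³, x⁴, x⁵, x⁶, x⁷, x⁸, x⁹, x¹⁰, x¹¹, x¹²}, of order 13.
Check: |G/G'| = 52/13 = 4 is the order of the abelianisation.

Answer: 13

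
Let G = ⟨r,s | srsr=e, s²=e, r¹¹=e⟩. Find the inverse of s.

The order of s is 2 (smallest k with sᵏ = e), so s⁻¹ = s¹ = s.
Check: s · s → s · s = e, giving e as required.

Answer: s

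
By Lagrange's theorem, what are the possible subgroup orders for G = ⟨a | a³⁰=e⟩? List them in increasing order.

|G| = 30 = 2 · 3 · 5. By Lagrange's theorem the order of any subgroup divides 30; the divisors of 30 are 1, 2, 3, 5, 6, 10, 15, 30.

Answer: 1, 2, 3, 5, 6, 10, 15, 30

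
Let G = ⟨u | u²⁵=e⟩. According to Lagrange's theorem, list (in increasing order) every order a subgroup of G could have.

|G| = 25 = 5². By Lagrange's theorem the order of any subgroup divides 25; the divisors of 25 are 1, 5, 25.

Answer: 1, 5, 25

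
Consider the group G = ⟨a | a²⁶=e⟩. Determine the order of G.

G is generated by a single element, so G is cyclic. The relator gives a²⁶ = e and no smaller power is forced to be e, so the 26 powers {a, e, a², a³, a⁴, a⁵, a⁶, a⁷, a⁸, a⁹, a²², a²³, a²¹, a²⁰, a²⁴, a²⁵, a¹², a¹³, a¹¹, a¹⁰, a¹⁴, a¹⁵, a¹⁶, a¹⁷, a¹⁸, a¹⁹} are distinct. Hence |G| = 26.

Answer: 26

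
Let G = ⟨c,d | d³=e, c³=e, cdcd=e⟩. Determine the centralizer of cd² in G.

⟨cd²⟩ ⊆ C_G(cd²) since powers of cd² commute with cd²; so |C_G(cd²)| ≥ |⟨cd²⟩| = 3.
By orbit–stabilizer, |C_G(cd²)| = |G| / |conj. class of cd²| = 12 / 4 = 3.
The 3 elements commuting with cd² are {e, cd², dc²}.

Answer: {e, cd², dc²}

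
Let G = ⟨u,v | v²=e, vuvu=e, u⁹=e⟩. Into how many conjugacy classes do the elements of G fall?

The conjugacy classes (representative and size) are:
  [e] (size 1), [u⁸] (size 2), [u⁷] (size 2), [u⁶] (size 2), [u⁵] (size 2), [u⁴v] (size 9).
Class equation: 1 + 2 + 2 + 2 + 2 + 9 = 18 = |G|. So G has 6 conjugacy classes.

Answer: 6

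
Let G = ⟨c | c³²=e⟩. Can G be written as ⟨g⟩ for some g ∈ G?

|G| = 32. The element c has order 32 (its powers give 32 distinct elements), so ⟨c⟩ = G and G is cyclic.

Answer: Yes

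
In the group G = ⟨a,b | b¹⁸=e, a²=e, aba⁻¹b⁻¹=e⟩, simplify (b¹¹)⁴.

Compute successive powers of (b¹¹), reducing at each step:
  (b¹¹)²: (b¹¹) · b¹¹ = b⁴
  (b¹¹)³: (b⁴) · b¹¹ = b¹⁵
  (b¹¹)⁴: (b¹⁵) · b¹¹ = b⁸

Answer: b⁸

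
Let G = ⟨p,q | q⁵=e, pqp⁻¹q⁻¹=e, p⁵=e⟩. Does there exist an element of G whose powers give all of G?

|G| = 25, but the maximum element order in G is 5 < 25. No single element generates all of G, so G is not cyclic.

Answer: No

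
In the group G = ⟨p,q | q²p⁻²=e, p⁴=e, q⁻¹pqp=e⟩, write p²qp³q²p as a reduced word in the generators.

Multiply left to right, reducing at each step:
  (p²) · q = q⁻¹
  (q⁻¹) · p³ = pq⁻¹
  (pq⁻¹) · q² = pq
  (pq) · p = q

Answer: q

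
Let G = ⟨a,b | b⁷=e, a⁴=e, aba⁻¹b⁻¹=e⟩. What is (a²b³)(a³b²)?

Compute (a²b³) · (a³b²) by multiplying left to right and reducing via the relations at each step:
  (a²b³) · a³ = ab³
  (ab³) · b² = ab⁵

Answer: ab⁵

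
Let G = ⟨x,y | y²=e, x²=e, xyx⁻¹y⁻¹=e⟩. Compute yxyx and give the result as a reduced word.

Multiply left to right, reducing at each step:
  y · x = xy
  (xy) · y = x
  x · x = e

Answer: e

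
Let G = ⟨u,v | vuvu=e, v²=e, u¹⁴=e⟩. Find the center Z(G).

An element z ∈ Z(G) iff z commutes with every generator.
For example u⁷ is central: (u⁷)·u = u⁸ = u·(u⁷); (u⁷)·v = u⁷v = v·(u⁷).
Whereas u ∉ Z(G) since u·v = uv ≠ u¹³v = v·u.
Checking each of the 28 elements this way gives Z(G) = {e, u⁷}, of order 2.

Answer: {e, u⁷}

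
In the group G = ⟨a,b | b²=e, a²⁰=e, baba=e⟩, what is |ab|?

Compute successive powers until reaching e:
  (ab)¹ = ab, (ab)² = e.
The smallest positive k with (ab)ᵏ = e is 2.

Answer: 2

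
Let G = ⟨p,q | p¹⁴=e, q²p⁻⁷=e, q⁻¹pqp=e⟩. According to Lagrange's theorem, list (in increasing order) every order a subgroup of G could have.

|G| = 28 = 2² · 7. By Lagrange's theorem the order of any subgroup divides 28; the divisors of 28 are 1, 2, 4, 7, 14, 28.

Answer: 1, 2, 4, 7, 14, 28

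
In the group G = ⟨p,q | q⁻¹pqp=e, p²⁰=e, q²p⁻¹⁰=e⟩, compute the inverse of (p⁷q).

The order of (p⁷q) is 4 (smallest k with (p⁷q)ᵏ = e), so (p⁷q)⁻¹ = (p⁷q)³ = p⁷q⁻¹.
Check: (p⁷q) · (p⁷q⁻¹) → (p⁷q) · p⁷ = q;   q · q⁻¹ = e, giving e as required.

Answer: p⁷q⁻¹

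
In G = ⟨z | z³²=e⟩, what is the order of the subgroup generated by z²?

|⟨z²⟩| equals the order of z². Compute successive powers until reaching e:
  (z²)¹ = z², (z²)² = z⁴, (z²)³ = z⁶, (z²)⁴ = z⁸, (z²)⁵ = z¹⁰, (z²)⁶ = z¹², (z²)⁷ = z¹⁴, (z²)⁸ = z¹⁶, (z²)⁹ = z¹⁸, (z²)¹⁰ = z²⁰, (z²)¹¹ = z²², (z²)¹² = z²⁴, (z²)¹³ = z²⁶, (z²)¹⁴ = z²⁸, (z²)¹⁵ = z³⁰, (z²)¹⁶ = e.
The smallest positive k with (z²)ᵏ = e is 16, so |⟨z²⟩| = 16.

Answer: 16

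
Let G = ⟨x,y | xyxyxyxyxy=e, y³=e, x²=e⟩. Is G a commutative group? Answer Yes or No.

x·y = xy but y·x = yx, so x·y ≠ y·x and G is not abelian.

Answer: No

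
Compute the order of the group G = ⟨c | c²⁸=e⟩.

G is generated by a single element, so G is cyclic. The relator gives c²⁸ = e and no smaller power is forced to be e, so the 28 powers {c, e, c², c³, c⁴, c⁵, c⁶, c⁷, c⁸, c⁹, c²², c²³, c²¹, c²⁰, c²⁴, c²⁵, c²⁶, c²⁷, c¹², c¹³, c¹¹, c¹⁰, c¹⁴, c¹⁵, c¹⁶, c¹⁷, c¹⁸, c¹⁹} are distinct. Hence |G| = 28.

Answer: 28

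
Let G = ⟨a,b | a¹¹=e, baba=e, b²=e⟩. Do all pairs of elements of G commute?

a·b = ab but b·a = a¹⁰b, so a·b ≠ b·a and G is not abelian.

Answer: No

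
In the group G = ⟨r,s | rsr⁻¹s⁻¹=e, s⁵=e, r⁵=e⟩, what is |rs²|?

Compute successive powers until reaching e:
  (rs²)¹ = rs², (rs²)² = r²s⁴, (rs²)³ = r³s, (rs²)⁴ = r⁴s³, (rs²)⁵ = e.
The smallest positive k with (rs²)ᵏ = e is 5.

Answer: 5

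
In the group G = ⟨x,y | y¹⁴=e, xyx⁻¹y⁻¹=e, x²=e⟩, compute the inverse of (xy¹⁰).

The order of (xy¹⁰) is 14 (smallest k with (xy¹⁰)ᵏ = e), so (xy¹⁰)⁻¹ = (xy¹⁰)¹³ = xy⁴.
Check: (xy¹⁰) · (xy⁴) → (xy¹⁰) · x = y¹⁰;   (y¹⁰) · y⁴ = e, giving e as required.

Answer: xy⁴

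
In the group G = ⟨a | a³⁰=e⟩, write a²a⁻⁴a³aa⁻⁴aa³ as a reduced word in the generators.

Multiply left to right, reducing at each step:
  (a²) · a⁻⁴ = a²⁸
  (a²⁸) · a³ = a
  a · a = a²
  (a²) · a⁻⁴ = a²⁸
  (a²⁸) · a = a²⁹
  (a²⁹) · a³ = a²

Answer: a²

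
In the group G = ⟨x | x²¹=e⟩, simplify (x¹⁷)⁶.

Compute successive powers of (x¹⁷), reducing at each step:
  (x¹⁷)²: (x¹⁷) · x¹⁷ = x¹³
  (x¹⁷)³: (x¹³) · x¹⁷ = x⁹
  (x¹⁷)⁴: (x⁹) · x¹⁷ = x⁵
  (x¹⁷)⁵: (x⁵) · x¹⁷ = x
  (x¹⁷)⁶: x · x¹⁷ = x¹⁸

Answer: x¹⁸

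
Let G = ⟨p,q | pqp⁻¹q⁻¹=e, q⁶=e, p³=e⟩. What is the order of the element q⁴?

Compute successive powers until reaching e:
  (q⁴)¹ = q⁴, (q⁴)² = q², (q⁴)³ = e.
The smallest positive k with (q⁴)ᵏ = e is 3.

Answer: 3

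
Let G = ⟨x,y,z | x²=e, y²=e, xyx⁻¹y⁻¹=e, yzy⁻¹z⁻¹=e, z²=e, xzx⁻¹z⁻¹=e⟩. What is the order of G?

Enumerate words in the generators, reducing via the relations: the distinct elements are
  {e, x, y, z, xy, xz, yz, xyz}.
No further products give new elements, so |G| = 8.

Answer: 8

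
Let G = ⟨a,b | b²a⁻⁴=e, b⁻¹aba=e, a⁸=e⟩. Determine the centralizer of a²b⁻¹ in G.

⟨a²b⁻¹⟩ ⊆ C_G(a²b⁻¹) since powers of a²b⁻¹ commute with a²b⁻¹; so |C_G(a²b⁻¹)| ≥ |⟨a²b⁻¹⟩| = 4.
By orbit–stabilizer, |C_G(a²b⁻¹)| = |G| / |conj. class of a²b⁻¹| = 16 / 4 = 4.
The 4 elements commuting with a²b⁻¹ are {e, a⁴, a²b, a²b⁻¹}.

Answer: {e, a⁴, a²b, a²b⁻¹}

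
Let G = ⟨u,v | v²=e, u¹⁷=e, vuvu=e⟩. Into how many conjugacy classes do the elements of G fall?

The conjugacy classes (representative and size) are:
  [e] (size 1), [u¹⁶] (size 2), [u²] (size 2), [u³] (size 2), [u¹³] (size 2), [u¹²] (size 2), [u⁶] (size 2), [u¹⁰] (size 2), [u⁹] (size 2), [u⁷v] (size 17).
Class equation: 1 + 2 + 2 + 2 + 2 + 2 + 2 + 2 + 2 + 17 = 34 = |G|. So G has 10 conjugacy classes.

Answer: 10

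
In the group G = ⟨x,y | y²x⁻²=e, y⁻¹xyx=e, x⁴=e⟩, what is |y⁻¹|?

Compute successive powers until reaching e:
  (y⁻¹)¹ = y⁻¹, (y⁻¹)² = x², (y⁻¹)³ = y, (y⁻¹)⁴ = e.
The smallest positive k with (y⁻¹)ᵏ = e is 4.

Answer: 4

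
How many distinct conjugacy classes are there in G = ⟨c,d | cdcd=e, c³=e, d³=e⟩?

The conjugacy classes (representative and size) are:
  [e] (size 1), [dc²] (size 4), [d²c] (size 4), [c²d²] (size 3).
Class equation: 1 + 4 + 4 + 3 = 12 = |G|. So G has 4 conjugacy classes.

Answer: 4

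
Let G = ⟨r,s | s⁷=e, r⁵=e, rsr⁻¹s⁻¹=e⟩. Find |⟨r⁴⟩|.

|⟨r⁴⟩| equals the order of r⁴. Compute successive powers until reaching e:
  (r⁴)¹ = r⁴, (r⁴)² = r³, (r⁴)³ = r², (r⁴)⁴ = r, (r⁴)⁵ = e.
The smallest positive k with (r⁴)ᵏ = e is 5, so |⟨r⁴⟩| = 5.

Answer: 5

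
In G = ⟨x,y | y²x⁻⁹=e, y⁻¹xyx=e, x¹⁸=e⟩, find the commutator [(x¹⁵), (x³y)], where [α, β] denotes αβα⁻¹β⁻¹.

[(x¹⁵), (x³y)] = (x¹⁵)·(x³y)·(x¹⁵)⁻¹·(x³y)⁻¹.
  (x¹⁵) · (x³y) = y
  y · (x³) = x⁶y⁻¹
  (x⁶y⁻¹) · (x³y⁻¹) = x¹²

Answer: x¹²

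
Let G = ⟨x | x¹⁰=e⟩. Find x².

Compute successive powers of x, reducing at each step:
  x²: x · x = x²

Answer: x²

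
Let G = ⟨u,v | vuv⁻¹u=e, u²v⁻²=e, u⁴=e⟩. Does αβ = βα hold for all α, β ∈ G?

u·v = uv but v·u = uv⁻¹, so u·v ≠ v·u and G is not abelian.

Answer: No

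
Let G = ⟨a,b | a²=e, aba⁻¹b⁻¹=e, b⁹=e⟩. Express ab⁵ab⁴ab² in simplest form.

Multiply left to right, reducing at each step:
  a · b⁵ = ab⁵
  (ab⁵) · a = b⁵
  (b⁵) · b⁴ = e
  e · a = a
  a · b² = ab²

Answer: ab²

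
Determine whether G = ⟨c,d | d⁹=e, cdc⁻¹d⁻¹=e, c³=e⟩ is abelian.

Each pair of generators commutes: c·d = cd = d·c. Since the generators pairwise commute, every element of G commutes with every other, so G is abelian.

Answer: Yes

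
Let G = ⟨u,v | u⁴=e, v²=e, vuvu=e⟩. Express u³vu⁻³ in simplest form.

Multiply left to right, reducing at each step:
  (u³) · v = u³v
  (u³v) · u⁻³ = u²v

Answer: u²v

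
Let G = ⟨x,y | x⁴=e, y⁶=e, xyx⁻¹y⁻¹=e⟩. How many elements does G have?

Enumerate words in the generators, reducing via the relations: the distinct elements are
  {e, x, y, xy, x², x³, y², y³, y⁴, y⁵, xy², xy³, xy⁴, xy⁵, x²y, x³y, x²y², x²y³, x²y⁴, x²y⁵, x³y², x³y³, x³y⁴, x³y⁵}.
No further products give new elements, so |G| = 24.

Answer: 24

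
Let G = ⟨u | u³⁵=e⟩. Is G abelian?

G has a single generator, so G is cyclic and hence abelian.

Answer: Yes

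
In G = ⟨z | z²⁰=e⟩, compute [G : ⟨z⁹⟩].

First find ord(z⁹) by computing successive powers:
  (z⁹)¹ = z⁹, (z⁹)² = z¹⁸, (z⁹)³ = z⁷, (z⁹)⁴ = z¹⁶, (z⁹)⁵ = z⁵, (z⁹)⁶ = z¹⁴, (z⁹)⁷ = z³, (z⁹)⁸ = z¹², (z⁹)⁹ = z, (z⁹)¹⁰ = z¹⁰, (z⁹)¹¹ = z¹⁹, (z⁹)¹² = z⁸, (z⁹)¹³ = z¹⁷, (z⁹)¹⁴ = z⁶, (z⁹)¹⁵ = z¹⁵, (z⁹)¹⁶ = z⁴, (z⁹)¹⁷ = z¹³, (z⁹)¹⁸ = z², (z⁹)¹⁹ = z¹¹, (z⁹)²⁰ = e.
So |⟨z⁹⟩| = ord(z⁹) = 20. With |G| = 20, by Lagrange [G : ⟨z⁹⟩] = 20/20 = 1.

Answer: 1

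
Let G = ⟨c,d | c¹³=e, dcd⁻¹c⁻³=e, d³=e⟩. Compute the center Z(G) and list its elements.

An element z ∈ Z(G) iff z commutes with every generator.
For example e is central: e·c = c = c·e; e·d = d = d·e.
Whereas c ∉ Z(G) since c·d = cd ≠ c³d = d·c.
Checking each of the 39 elements this way gives Z(G) = {e}, of order 1.

Answer: {e}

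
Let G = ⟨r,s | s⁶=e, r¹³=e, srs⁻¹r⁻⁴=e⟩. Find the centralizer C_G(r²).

⟨r²⟩ ⊆ C_G(r²) since powers of r² commute with r²; so |C_G(r²)| ≥ |⟨r²⟩| = 13.
By orbit–stabilizer, |C_G(r²)| = |G| / |conj. class of r²| = 78 / 6 = 13.
The 13 elements commuting with r² are {e, r, r², r³, r⁴, r⁵, r⁶, r⁷, r⁸, r⁹, r¹⁰, r¹¹, r¹²}.

Answer: {e, r, r², r³, r⁴, r⁵, r⁶, r⁷, r⁸, r⁹, r¹⁰, r¹¹, r¹²}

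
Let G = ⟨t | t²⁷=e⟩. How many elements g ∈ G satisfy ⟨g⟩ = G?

G is cyclic of order 27. An element generates G iff its order is 27, and a cyclic group of order 27 has exactly φ(27) = 18 such elements.

Answer: 18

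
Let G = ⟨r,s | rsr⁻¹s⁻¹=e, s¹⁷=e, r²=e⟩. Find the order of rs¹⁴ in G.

Compute successive powers until reaching e:
  (rs¹⁴)¹ = rs¹⁴, (rs¹⁴)² = s¹¹, (rs¹⁴)³ = rs⁸, (rs¹⁴)⁴ = s⁵, (rs¹⁴)⁵ = rs², (rs¹⁴)⁶ = s¹⁶, (rs¹⁴)⁷ = rs¹³, (rs¹⁴)⁸ = s¹⁰, (rs¹⁴)⁹ = rs⁷, (rs¹⁴)¹⁰ = s⁴, (rs¹⁴)¹¹ = rs, (rs¹⁴)¹² = s¹⁵, (rs¹⁴)¹³ = rs¹², (rs¹⁴)¹⁴ = s⁹, (rs¹⁴)¹⁵ = rs⁶, (rs¹⁴)¹⁶ = s³, (rs¹⁴)¹⁷ = r, (rs¹⁴)¹⁸ = s¹⁴, (rs¹⁴)¹⁹ = rs¹¹, (rs¹⁴)²⁰ = s⁸, (rs¹⁴)²¹ = rs⁵, (rs¹⁴)²² = s², (rs¹⁴)²³ = rs¹⁶, (rs¹⁴)²⁴ = s¹³, (rs¹⁴)²⁵ = rs¹⁰, (rs¹⁴)²⁶ = s⁷, (rs¹⁴)²⁷ = rs⁴, (rs¹⁴)²⁸ = s, (rs¹⁴)²⁹ = rs¹⁵, (rs¹⁴)³⁰ = s¹², (rs¹⁴)³¹ = rs⁹, (rs¹⁴)³² = s⁶, (rs¹⁴)³³ = rs³, (rs¹⁴)³⁴ = e.
The smallest positive k with (rs¹⁴)ᵏ = e is 34.

Answer: 34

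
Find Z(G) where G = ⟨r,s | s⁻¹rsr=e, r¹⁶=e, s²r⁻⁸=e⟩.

An element z ∈ Z(G) iff z commutes with every generator.
For example r⁸ is central: (r⁸)·r = r⁹ = r·(r⁸); (r⁸)·s = s⁻¹ = s·(r⁸).
Whereas r ∉ Z(G) since r·s = rs ≠ r⁷s⁻¹ = s·r.
Checking each of the 32 elements this way gives Z(G) = {e, r⁸}, of order 2.

Answer: {e, r⁸}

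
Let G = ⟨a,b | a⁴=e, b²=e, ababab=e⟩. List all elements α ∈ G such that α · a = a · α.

⟨a⟩ ⊆ C_G(a) since powers of a commute with a; so |C_G(a)| ≥ |⟨a⟩| = 4.
By orbit–stabilizer, |C_G(a)| = |G| / |conj. class of a| = 24 / 6 = 4.
The 4 elements commuting with a are {e, a, a², a³}.

Answer: {e, a, a², a³}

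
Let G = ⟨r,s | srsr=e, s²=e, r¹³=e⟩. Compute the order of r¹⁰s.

Compute successive powers until reaching e:
  (r¹⁰s)¹ = r¹⁰s, (r¹⁰s)² = e.
The smallest positive k with (r¹⁰s)ᵏ = e is 2.

Answer: 2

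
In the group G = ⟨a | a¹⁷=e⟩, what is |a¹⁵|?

Compute successive powers until reaching e:
  (a¹⁵)¹ = a¹⁵, (a¹⁵)² = a¹³, (a¹⁵)³ = a¹¹, (a¹⁵)⁴ = a⁹, (a¹⁵)⁵ = a⁷, (a¹⁵)⁶ = a⁵, (a¹⁵)⁷ = a³, (a¹⁵)⁸ = a, (a¹⁵)⁹ = a¹⁶, (a¹⁵)¹⁰ = a¹⁴, (a¹⁵)¹¹ = a¹², (a¹⁵)¹² = a¹⁰, (a¹⁵)¹³ = a⁸, (a¹⁵)¹⁴ = a⁶, (a¹⁵)¹⁵ = a⁴, (a¹⁵)¹⁶ = a², (a¹⁵)¹⁷ = e.
The smallest positive k with (a¹⁵)ᵏ = e is 17.

Answer: 17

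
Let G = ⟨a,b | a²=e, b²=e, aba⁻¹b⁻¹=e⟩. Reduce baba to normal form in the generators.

Multiply left to right, reducing at each step:
  b · a = ab
  (ab) · b = a
  a · a = e

Answer: e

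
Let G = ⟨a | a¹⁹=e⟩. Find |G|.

G is generated by a single element, so G is cyclic. The relator gives a¹⁹ = e and no smaller power is forced to be e, so the 19 powers {a, e, a², a³, a⁴, a⁵, a⁶, a⁷, a⁸, a⁹, a¹², a¹³, a¹¹, a¹⁰, a¹⁴, a¹⁵, a¹⁶, a¹⁷, a¹⁸} are distinct. Hence |G| = 19.

Answer: 19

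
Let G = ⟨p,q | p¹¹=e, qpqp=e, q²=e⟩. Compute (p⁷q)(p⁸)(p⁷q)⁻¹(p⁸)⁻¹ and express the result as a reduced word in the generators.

[(p⁷q), (p⁸)] = (p⁷q)·(p⁸)·(p⁷q)⁻¹·(p⁸)⁻¹.
  (p⁷q) · (p⁸) = p¹⁰q
  (p¹⁰q) · (p⁷q) = p³
  (p³) · (p³) = p⁶

Answer: p⁶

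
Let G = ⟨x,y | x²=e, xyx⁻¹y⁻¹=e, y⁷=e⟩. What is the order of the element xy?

Compute successive powers until reaching e:
  (xy)¹ = xy, (xy)² = y², (xy)³ = xy³, (xy)⁴ = y⁴, (xy)⁵ = xy⁵, (xy)⁶ = y⁶, (xy)⁷ = x, (xy)⁸ = y, (xy)⁹ = xy², (xy)¹⁰ = y³, (xy)¹¹ = xy⁴, (xy)¹² = y⁵, (xy)¹³ = xy⁶, (xy)¹⁴ = e.
The smallest positive k with (xy)ᵏ = e is 14.

Answer: 14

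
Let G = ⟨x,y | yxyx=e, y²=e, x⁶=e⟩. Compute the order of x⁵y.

Compute successive powers until reaching e:
  (x⁵y)¹ = x⁵y, (x⁵y)² = e.
The smallest positive k with (x⁵y)ᵏ = e is 2.

Answer: 2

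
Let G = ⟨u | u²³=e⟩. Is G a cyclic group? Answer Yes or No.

|G| = 23. The element u has order 23 (its powers give 23 distinct elements), so ⟨u⟩ = G and G is cyclic.

Answer: Yes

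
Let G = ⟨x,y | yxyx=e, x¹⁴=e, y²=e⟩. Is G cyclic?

Every cyclic group is abelian. But x·y = xy while y·x = x¹³y, so x·y ≠ y·x and G is not abelian. Hence G is not cyclic.

Answer: No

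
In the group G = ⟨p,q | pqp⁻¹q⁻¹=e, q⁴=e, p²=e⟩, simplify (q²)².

Compute successive powers of (q²), reducing at each step:
  (q²)²: (q²) · q² = e

Answer: e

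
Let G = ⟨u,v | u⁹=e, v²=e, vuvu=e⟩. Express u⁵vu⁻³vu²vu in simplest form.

Multiply left to right, reducing at each step:
  (u⁵) · v = u⁵v
  (u⁵v) · u⁻³ = u⁸v
  (u⁸v) · v = u⁸
  (u⁸) · u² = u
  u · v = uv
  (uv) · u = v

Answer: v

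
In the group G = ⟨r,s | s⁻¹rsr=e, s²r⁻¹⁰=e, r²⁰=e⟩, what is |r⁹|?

Compute successive powers until reaching e:
  (r⁹)¹ = r⁹, (r⁹)² = r¹⁸, (r⁹)³ = r⁷, (r⁹)⁴ = r¹⁶, (r⁹)⁵ = r⁵, (r⁹)⁶ = r¹⁴, (r⁹)⁷ = r³, (r⁹)⁸ = r¹², (r⁹)⁹ = r, (r⁹)¹⁰ = r¹⁰, (r⁹)¹¹ = r¹⁹, (r⁹)¹² = r⁸, (r⁹)¹³ = r¹⁷, (r⁹)¹⁴ = r⁶, (r⁹)¹⁵ = r¹⁵, (r⁹)¹⁶ = r⁴, (r⁹)¹⁷ = r¹³, (r⁹)¹⁸ = r², (r⁹)¹⁹ = r¹¹, (r⁹)²⁰ = e.
The smallest positive k with (r⁹)ᵏ = e is 20.

Answer: 20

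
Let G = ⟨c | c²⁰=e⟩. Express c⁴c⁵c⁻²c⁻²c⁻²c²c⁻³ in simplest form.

Multiply left to right, reducing at each step:
  (c⁴) · c⁵ = c⁹
  (c⁹) · c⁻² = c⁷
  (c⁷) · c⁻² = c⁵
  (c⁵) · c⁻² = c³
  (c³) · c² = c⁵
  (c⁵) · c⁻³ = c²

Answer: c²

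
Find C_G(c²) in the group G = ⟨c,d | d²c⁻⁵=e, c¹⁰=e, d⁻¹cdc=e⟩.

⟨c²⟩ ⊆ C_G(c²) since powers of c² commute with c²; so |C_G(c²)| ≥ |⟨c²⟩| = 5.
By orbit–stabilizer, |C_G(c²)| = |G| / |conj. class of c²| = 20 / 2 = 10.
The 10 elements commuting with c² are {e, c, c², c³, c⁴, c⁵, c⁶, c⁷, c⁸, c⁹}.

Answer: {e, c, c², c³, c⁴, c⁵, c⁶, c⁷, c⁸, c⁹}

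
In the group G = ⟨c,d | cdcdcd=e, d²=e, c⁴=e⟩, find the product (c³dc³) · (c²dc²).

Compute (c³dc³) · (c²dc²) by multiplying left to right and reducing via the relations at each step:
  (c³dc³) · c² = c³dc
  (c³dc) · d = c²dc³
  (c²dc³) · c² = c²dc

Answer: c²dc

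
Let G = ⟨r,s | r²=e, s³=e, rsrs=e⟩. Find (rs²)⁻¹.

The order of (rs²) is 2 (smallest k with (rs²)ᵏ = e), so (rs²)⁻¹ = (rs²)¹ = rs².
Check: (rs²) · (rs²) → (rs²) · r = s;   s · s² = e, giving e as required.

Answer: rs²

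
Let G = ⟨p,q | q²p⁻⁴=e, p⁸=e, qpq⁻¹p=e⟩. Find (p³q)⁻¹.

The order of (p³q) is 4 (smallest k with (p³q)ᵏ = e), so (p³q)⁻¹ = (p³q)³ = p³q⁻¹.
Check: (p³q) · (p³q⁻¹) → (p³q) · p³ = q;   q · q⁻¹ = e, giving e as required.

Answer: p³q⁻¹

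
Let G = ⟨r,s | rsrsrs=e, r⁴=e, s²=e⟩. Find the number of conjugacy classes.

The conjugacy classes (representative and size) are:
  [e] (size 1), [r³] (size 6), [r²sr²s] (size 3), [rsr³] (size 6), [sr³] (size 8).
Class equation: 1 + 6 + 3 + 6 + 8 = 24 = |G|. So G has 5 conjugacy classes.

Answer: 5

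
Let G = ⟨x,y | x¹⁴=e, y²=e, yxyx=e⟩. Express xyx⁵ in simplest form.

Multiply left to right, reducing at each step:
  x · y = xy
  (xy) · x⁵ = x¹⁰y

Answer: x¹⁰y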